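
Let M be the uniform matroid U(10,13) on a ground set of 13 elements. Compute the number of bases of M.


Bases of U(10,13) are all 10-element subsets of the 13-element ground set.
Number of bases = C(13,10).
C(13,10) = 286.

286


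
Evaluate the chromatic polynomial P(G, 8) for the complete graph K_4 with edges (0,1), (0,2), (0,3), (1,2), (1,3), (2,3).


P(K_4, k) = k(k-1)(k-2)...(k-3).
P(8) = (8) * (7) * (6) * (5) = 1680.

1680


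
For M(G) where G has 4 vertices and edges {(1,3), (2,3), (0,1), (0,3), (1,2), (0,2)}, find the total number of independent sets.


An independent set in a graphic matroid is an acyclic edge subset.
G has 4 vertices and 6 edges.
Enumerate all 2^6 = 64 subsets, checking for acyclicity.
Total independent sets = 38.

38


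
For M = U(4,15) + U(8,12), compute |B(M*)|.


(M1+M2)* = M1* + M2*.
M1* = U(11,15), bases: C(15,11) = 1365.
M2* = U(4,12), bases: C(12,4) = 495.
|B(M*)| = 1365 * 495 = 675675.

675675


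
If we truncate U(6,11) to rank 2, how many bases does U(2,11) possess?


Truncating U(6,11) to rank 2 gives U(2,11).
Bases of U(2,11) are all 2-element subsets of 11 elements.
Number of bases = C(11,2) = 11! / (2! * 9!) = 55.

55


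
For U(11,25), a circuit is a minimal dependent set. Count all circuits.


In U(11,25), circuits are the (12)-element subsets.
Any set of 12 elements is dependent, and removing any one element gives
an independent set of size 11, so it is a minimal dependent set.
Number of circuits = (25 choose 12) = 5200300.

5200300


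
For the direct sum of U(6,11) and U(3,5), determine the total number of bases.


Bases of a direct sum M1 + M2: |B| = |B(M1)| * |B(M2)|.
|B(U(6,11))| = C(11,6) = 462.
|B(U(3,5))| = C(5,3) = 10.
Total bases = 462 * 10 = 4620.

4620


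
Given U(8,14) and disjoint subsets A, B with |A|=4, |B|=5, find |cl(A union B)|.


|A union B| = 4 + 5 = 9 (disjoint).
In U(8,14), cl(S) = S if |S| < 8, else cl(S) = E.
Since 9 >= 8, cl(A union B) = E.
|cl(A union B)| = 14.

14


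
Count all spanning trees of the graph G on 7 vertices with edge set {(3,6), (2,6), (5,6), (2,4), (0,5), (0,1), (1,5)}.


By Kirchhoff's matrix tree theorem, the number of spanning trees equals
the determinant of any cofactor of the Laplacian matrix L.
G has 7 vertices and 7 edges.
Computing the (6 x 6) cofactor determinant gives 3.

3


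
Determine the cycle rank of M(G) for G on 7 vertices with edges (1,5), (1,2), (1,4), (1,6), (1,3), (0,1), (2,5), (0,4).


Cycle rank (nullity) = |E| - r(M) = |E| - (|V| - c).
|E| = 8, |V| = 7, c = 1.
Nullity = 8 - (7 - 1) = 8 - 6 = 2.

2


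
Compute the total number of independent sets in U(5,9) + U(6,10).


For a direct sum, |I(M1+M2)| = |I(M1)| * |I(M2)|.
|I(U(5,9))| = sum C(9,k) for k=0..5 = 382.
|I(U(6,10))| = sum C(10,k) for k=0..6 = 848.
Total = 382 * 848 = 323936.

323936


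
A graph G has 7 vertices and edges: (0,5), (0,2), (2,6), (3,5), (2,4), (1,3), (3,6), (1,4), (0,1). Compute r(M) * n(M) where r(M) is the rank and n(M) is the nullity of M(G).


r(M) = |V| - c = 7 - 1 = 6.
nullity = |E| - r(M) = 9 - 6 = 3.
Product = 6 * 3 = 18.

18


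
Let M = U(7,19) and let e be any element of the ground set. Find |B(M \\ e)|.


Deleting e from U(7,19) gives U(7,18) since n > r.
Bases of U(7,18) = C(18,7) = 18! / (7! * 11!) = 31824.

31824


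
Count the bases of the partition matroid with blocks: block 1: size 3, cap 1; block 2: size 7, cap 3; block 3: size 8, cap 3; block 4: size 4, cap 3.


A basis picks exactly ci elements from block i.
Number of bases = product of C(|Si|, ci).
= C(3,1) * C(7,3) * C(8,3) * C(4,3)
= 3 * 35 * 56 * 4
= 23520.

23520


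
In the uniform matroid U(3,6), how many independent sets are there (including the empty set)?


Independent sets of U(3,6) are all subsets of size <= 3.
Count = (6 choose 0) + (6 choose 1) + (6 choose 2) + (6 choose 3)
     = 1 + 6 + 15 + 20
     = 42.

42


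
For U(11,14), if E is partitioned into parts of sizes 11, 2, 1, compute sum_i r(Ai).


r(Ai) = min(|Ai|, 11) for each part.
Sum = min(11,11) + min(2,11) + min(1,11)
    = 11 + 2 + 1
    = 14.

14


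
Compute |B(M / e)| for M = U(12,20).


Contracting e from U(12,20) gives U(11,19).
Bases of U(11,19) = C(19,11) = 19! / (11! * 8!) = 75582.

75582


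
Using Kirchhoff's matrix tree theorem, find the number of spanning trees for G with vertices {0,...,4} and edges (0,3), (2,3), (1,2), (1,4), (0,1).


By Kirchhoff's matrix tree theorem, the number of spanning trees equals
the determinant of any cofactor of the Laplacian matrix L.
G has 5 vertices and 5 edges.
Computing the (4 x 4) cofactor determinant gives 4.

4


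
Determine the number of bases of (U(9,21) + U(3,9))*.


(M1+M2)* = M1* + M2*.
M1* = U(12,21), bases: C(21,12) = 293930.
M2* = U(6,9), bases: C(9,6) = 84.
|B(M*)| = 293930 * 84 = 24690120.

24690120


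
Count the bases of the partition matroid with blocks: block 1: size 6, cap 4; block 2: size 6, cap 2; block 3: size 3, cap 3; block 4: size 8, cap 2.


A basis picks exactly ci elements from block i.
Number of bases = product of C(|Si|, ci).
= C(6,4) * C(6,2) * C(3,3) * C(8,2)
= 15 * 15 * 1 * 28
= 6300.

6300


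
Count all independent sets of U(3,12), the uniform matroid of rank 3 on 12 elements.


Independent sets of U(3,12) are all subsets of size <= 3.
Count = C(12,0) + C(12,1) + C(12,2) + C(12,3)
     = 1 + 12 + 66 + 220
     = 299.

299


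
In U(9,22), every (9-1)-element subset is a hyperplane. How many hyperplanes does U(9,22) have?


Hyperplanes of U(9,22) are flats of rank 8.
In a uniform matroid, these are exactly the (8)-element subsets.
Count = C(22,8) = 22! / (8! * 14!) = 319770.

319770


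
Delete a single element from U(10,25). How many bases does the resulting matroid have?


Deleting e from U(10,25) gives U(10,24) since n > r.
Bases of U(10,24) = C(24,10) = 1961256.

1961256


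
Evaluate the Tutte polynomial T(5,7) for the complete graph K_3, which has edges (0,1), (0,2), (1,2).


T(K_3; x,y) = x^2 + x + y.
T(5,7) = 25 + 5 + 7 = 37.

37


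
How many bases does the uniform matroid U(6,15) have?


Bases of U(6,15) are all 6-element subsets of the 15-element ground set.
Number of bases = C(15,6).
(15 choose 6) = 5005.

5005


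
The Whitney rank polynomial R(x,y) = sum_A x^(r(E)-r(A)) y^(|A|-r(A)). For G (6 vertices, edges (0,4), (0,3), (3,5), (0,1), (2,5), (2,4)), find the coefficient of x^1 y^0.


R(x,y) = sum over A in 2^E of x^(r(E)-r(A)) * y^(|A|-r(A)).
G has 6 vertices, 6 edges. r(E) = 5.
Enumerate all 2^6 = 64 subsets.
Count subsets with r(E)-r(A)=1 and |A|-r(A)=0: 15.

15


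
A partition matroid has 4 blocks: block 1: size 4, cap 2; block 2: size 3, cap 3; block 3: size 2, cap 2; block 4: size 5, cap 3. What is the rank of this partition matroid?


Rank of a partition matroid = sum of min(|Si|, ci) for each block.
= min(4,2) + min(3,3) + min(2,2) + min(5,3)
= 2 + 3 + 2 + 3
= 10.

10


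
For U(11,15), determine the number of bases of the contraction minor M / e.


Contracting e from U(11,15) gives U(10,14).
Bases of U(10,14) = C(14,10) = 14! / (10! * 4!) = 1001.

1001


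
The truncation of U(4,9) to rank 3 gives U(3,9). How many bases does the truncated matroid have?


Truncating U(4,9) to rank 3 gives U(3,9).
Bases of U(3,9) are all 3-element subsets of 9 elements.
Number of bases = C(9,3) = 9! / (3! * 6!) = 84.

84


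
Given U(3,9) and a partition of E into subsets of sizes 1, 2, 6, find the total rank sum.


r(Ai) = min(|Ai|, 3) for each part.
Sum = min(1,3) + min(2,3) + min(6,3)
    = 1 + 2 + 3
    = 6.

6


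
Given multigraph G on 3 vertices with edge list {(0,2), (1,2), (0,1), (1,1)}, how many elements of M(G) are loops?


In a graphic matroid, a loop is a self-loop edge (u,u) with rank 0.
Examining all 4 edges for self-loops...
Self-loops found: (1,1)
Number of loops = 1.

1


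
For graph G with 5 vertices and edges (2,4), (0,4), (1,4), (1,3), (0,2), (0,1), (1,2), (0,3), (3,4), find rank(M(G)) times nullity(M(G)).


r(M) = |V| - c = 5 - 1 = 4.
nullity = |E| - r(M) = 9 - 4 = 5.
Product = 4 * 5 = 20.

20


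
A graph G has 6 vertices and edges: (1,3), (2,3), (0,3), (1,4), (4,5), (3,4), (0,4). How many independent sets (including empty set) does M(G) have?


An independent set in a graphic matroid is an acyclic edge subset.
G has 6 vertices and 7 edges.
Enumerate all 2^7 = 128 subsets, checking for acyclicity.
Total independent sets = 96.

96


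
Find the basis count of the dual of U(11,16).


The dual of U(r,n) is U(n-r, n) = U(5,16).
Bases of U(5,16) are all (5)-element subsets.
|B(M*)| = C(16,5) = 4368.

4368


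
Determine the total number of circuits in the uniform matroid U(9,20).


In U(9,20), circuits are the (10)-element subsets.
Any set of 10 elements is dependent, and removing any one element gives
an independent set of size 9, so it is a minimal dependent set.
Number of circuits = (20 choose 10) = 184756.

184756


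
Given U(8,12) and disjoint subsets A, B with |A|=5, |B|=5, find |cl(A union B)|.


|A union B| = 5 + 5 = 10 (disjoint).
In U(8,12), cl(S) = S if |S| < 8, else cl(S) = E.
Since 10 >= 8, cl(A union B) = E.
|cl(A union B)| = 12.

12


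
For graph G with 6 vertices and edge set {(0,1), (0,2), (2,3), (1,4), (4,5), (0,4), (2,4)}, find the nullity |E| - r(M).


Cycle rank (nullity) = |E| - r(M) = |E| - (|V| - c).
|E| = 7, |V| = 6, c = 1.
Nullity = 7 - (6 - 1) = 7 - 5 = 2.

2


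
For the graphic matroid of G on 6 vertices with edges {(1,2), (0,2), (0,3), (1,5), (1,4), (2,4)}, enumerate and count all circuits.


A circuit in a graphic matroid = edge set of a simple cycle.
G has 6 vertices and 6 edges.
Enumerating all minimal edge subsets forming cycles...
Total circuits found: 1.

1


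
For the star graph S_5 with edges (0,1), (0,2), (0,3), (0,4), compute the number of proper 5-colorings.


P(tree, k) = k * (k-1)^(4) for any tree on 5 vertices.
P(5) = 5 * 4^4 = 5 * 256 = 1280.

1280


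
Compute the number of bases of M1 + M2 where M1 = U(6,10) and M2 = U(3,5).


Bases of a direct sum M1 + M2: |B| = |B(M1)| * |B(M2)|.
|B(U(6,10))| = C(10,6) = 210.
|B(U(3,5))| = C(5,3) = 10.
Total bases = 210 * 10 = 2100.

2100


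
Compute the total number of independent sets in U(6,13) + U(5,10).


For a direct sum, |I(M1+M2)| = |I(M1)| * |I(M2)|.
|I(U(6,13))| = sum C(13,k) for k=0..6 = 4096.
|I(U(5,10))| = sum C(10,k) for k=0..5 = 638.
Total = 4096 * 638 = 2613248.

2613248


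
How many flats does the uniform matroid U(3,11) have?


Flats of U(3,11): every subset of size < 3 is a flat, plus E itself.
Count = (11 choose 0) + (11 choose 1) + (11 choose 2) + 1
     = 1 + 11 + 55 + 1
     = 68.

68


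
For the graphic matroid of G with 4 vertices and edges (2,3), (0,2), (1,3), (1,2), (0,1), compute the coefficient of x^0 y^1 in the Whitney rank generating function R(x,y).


R(x,y) = sum over A in 2^E of x^(r(E)-r(A)) * y^(|A|-r(A)).
G has 4 vertices, 5 edges. r(E) = 3.
Enumerate all 2^5 = 32 subsets.
Count subsets with r(E)-r(A)=0 and |A|-r(A)=1: 5.

5


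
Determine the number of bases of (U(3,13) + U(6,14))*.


(M1+M2)* = M1* + M2*.
M1* = U(10,13), bases: C(13,10) = 286.
M2* = U(8,14), bases: C(14,8) = 3003.
|B(M*)| = 286 * 3003 = 858858.

858858


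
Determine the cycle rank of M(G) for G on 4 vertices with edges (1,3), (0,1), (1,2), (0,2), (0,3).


Cycle rank (nullity) = |E| - r(M) = |E| - (|V| - c).
|E| = 5, |V| = 4, c = 1.
Nullity = 5 - (4 - 1) = 5 - 3 = 2.

2


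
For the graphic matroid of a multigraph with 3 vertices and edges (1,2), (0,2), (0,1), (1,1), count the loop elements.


In a graphic matroid, a loop is a self-loop edge (u,u) with rank 0.
Examining all 4 edges for self-loops...
Self-loops found: (1,1)
Number of loops = 1.

1


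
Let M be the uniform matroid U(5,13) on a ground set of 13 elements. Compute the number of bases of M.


Bases of U(5,13) are all 5-element subsets of the 13-element ground set.
Number of bases = C(13,5).
C(13,5) = 1287.

1287


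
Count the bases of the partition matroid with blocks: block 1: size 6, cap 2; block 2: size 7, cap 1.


A basis picks exactly ci elements from block i.
Number of bases = product of C(|Si|, ci).
= C(6,2) * C(7,1)
= 15 * 7
= 105.

105


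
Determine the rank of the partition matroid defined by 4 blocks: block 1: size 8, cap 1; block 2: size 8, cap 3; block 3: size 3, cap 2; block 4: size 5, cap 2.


Rank of a partition matroid = sum of min(|Si|, ci) for each block.
= min(8,1) + min(8,3) + min(3,2) + min(5,2)
= 1 + 3 + 2 + 2
= 8.

8


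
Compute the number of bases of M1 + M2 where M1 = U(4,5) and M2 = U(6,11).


Bases of a direct sum M1 + M2: |B| = |B(M1)| * |B(M2)|.
|B(U(4,5))| = C(5,4) = 5.
|B(U(6,11))| = C(11,6) = 462.
Total bases = 5 * 462 = 2310.

2310


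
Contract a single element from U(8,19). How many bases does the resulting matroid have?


Contracting e from U(8,19) gives U(7,18).
Bases of U(7,18) = C(18,7) = 31824.

31824


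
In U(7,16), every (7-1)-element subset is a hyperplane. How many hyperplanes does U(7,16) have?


Hyperplanes of U(7,16) are flats of rank 6.
In a uniform matroid, these are exactly the (6)-element subsets.
Count = (16 choose 6) = 8008.

8008


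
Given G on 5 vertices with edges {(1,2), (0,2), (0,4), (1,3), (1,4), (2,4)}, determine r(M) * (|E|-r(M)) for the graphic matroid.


r(M) = |V| - c = 5 - 1 = 4.
nullity = |E| - r(M) = 6 - 4 = 2.
Product = 4 * 2 = 8.

8


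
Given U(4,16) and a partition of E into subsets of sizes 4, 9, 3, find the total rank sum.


r(Ai) = min(|Ai|, 4) for each part.
Sum = min(4,4) + min(9,4) + min(3,4)
    = 4 + 4 + 3
    = 11.

11


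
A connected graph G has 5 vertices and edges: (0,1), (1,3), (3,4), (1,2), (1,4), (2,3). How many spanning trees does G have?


By Kirchhoff's matrix tree theorem, the number of spanning trees equals
the determinant of any cofactor of the Laplacian matrix L.
G has 5 vertices and 6 edges.
Computing the (4 x 4) cofactor determinant gives 8.

8


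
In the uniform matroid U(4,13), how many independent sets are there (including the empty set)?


Independent sets of U(4,13) are all subsets of size <= 4.
Count = (13 choose 0) + (13 choose 1) + (13 choose 2) + (13 choose 3) + (13 choose 4)
     = 1 + 13 + 78 + 286 + 715
     = 1093.

1093


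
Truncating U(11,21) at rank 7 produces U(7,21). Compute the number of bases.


Truncating U(11,21) to rank 7 gives U(7,21).
Bases of U(7,21) are all 7-element subsets of 21 elements.
Number of bases = C(21,7) = 116280.

116280


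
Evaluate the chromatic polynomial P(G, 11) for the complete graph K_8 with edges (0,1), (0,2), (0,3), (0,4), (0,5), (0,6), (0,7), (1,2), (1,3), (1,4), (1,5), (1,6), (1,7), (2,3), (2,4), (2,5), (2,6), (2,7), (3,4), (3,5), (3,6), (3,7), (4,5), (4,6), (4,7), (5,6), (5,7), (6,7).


P(K_8, k) = k(k-1)(k-2)...(k-7).
P(11) = (11) * (10) * (9) * (8) * (7) * (6) * (5) * (4) = 6652800.

6652800


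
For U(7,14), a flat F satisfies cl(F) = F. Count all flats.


Flats of U(7,14): every subset of size < 7 is a flat, plus E itself.
Count = (14 choose 0) + (14 choose 1) + (14 choose 2) + (14 choose 3) + (14 choose 4) + (14 choose 5) + (14 choose 6) + 1
     = 1 + 14 + 91 + 364 + 1001 + 2002 + 3003 + 1
     = 6477.

6477


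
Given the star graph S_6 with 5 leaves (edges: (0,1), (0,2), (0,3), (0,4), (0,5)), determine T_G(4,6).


A star on 6 vertices is a tree with 5 edges.
T(x,y) = x^(5) for any tree.
T(4,6) = 4^5 = 1024.

1024


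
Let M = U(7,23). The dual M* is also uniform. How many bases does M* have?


The dual of U(r,n) is U(n-r, n) = U(16,23).
Bases of U(16,23) are all (16)-element subsets.
|B(M*)| = C(23,16) = 23! / (16! * 7!) = 245157.

245157


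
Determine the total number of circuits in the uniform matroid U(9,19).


In U(9,19), circuits are the (10)-element subsets.
Any set of 10 elements is dependent, and removing any one element gives
an independent set of size 9, so it is a minimal dependent set.
Number of circuits = C(19,10) = 19! / (10! * 9!) = 92378.

92378


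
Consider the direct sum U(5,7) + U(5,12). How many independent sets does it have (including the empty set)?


For a direct sum, |I(M1+M2)| = |I(M1)| * |I(M2)|.
|I(U(5,7))| = sum C(7,k) for k=0..5 = 120.
|I(U(5,12))| = sum C(12,k) for k=0..5 = 1586.
Total = 120 * 1586 = 190320.

190320


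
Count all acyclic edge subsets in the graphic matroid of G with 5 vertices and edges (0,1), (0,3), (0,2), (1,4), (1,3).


An independent set in a graphic matroid is an acyclic edge subset.
G has 5 vertices and 5 edges.
Enumerate all 2^5 = 32 subsets, checking for acyclicity.
Total independent sets = 28.

28


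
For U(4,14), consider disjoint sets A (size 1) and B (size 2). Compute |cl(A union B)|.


|A union B| = 1 + 2 = 3 (disjoint).
In U(4,14), cl(S) = S if |S| < 4, else cl(S) = E.
Since 3 < 4, cl(A union B) = A union B.
|cl(A union B)| = 3.

3


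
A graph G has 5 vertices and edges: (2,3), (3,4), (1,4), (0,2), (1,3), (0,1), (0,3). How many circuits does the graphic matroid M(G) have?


A circuit in a graphic matroid = edge set of a simple cycle.
G has 5 vertices and 7 edges.
Enumerating all minimal edge subsets forming cycles...
Total circuits found: 6.

6


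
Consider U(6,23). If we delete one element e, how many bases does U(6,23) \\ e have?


Deleting e from U(6,23) gives U(6,22) since n > r.
Bases of U(6,22) = C(22,6) = 74613.

74613


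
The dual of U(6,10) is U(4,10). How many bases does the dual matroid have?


The dual of U(r,n) is U(n-r, n) = U(4,10).
Bases of U(4,10) are all (4)-element subsets.
|B(M*)| = C(10,4) = (10 * 9 * 8 * 7) / (1 * 2 * 3 * 4) = 210.

210


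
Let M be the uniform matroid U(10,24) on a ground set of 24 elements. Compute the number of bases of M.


Bases of U(10,24) are all 10-element subsets of the 24-element ground set.
Number of bases = C(24,10).
C(24,10) = 1961256.

1961256


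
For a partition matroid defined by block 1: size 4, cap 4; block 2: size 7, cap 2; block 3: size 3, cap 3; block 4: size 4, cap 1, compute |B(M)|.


A basis picks exactly ci elements from block i.
Number of bases = product of C(|Si|, ci).
= C(4,4) * C(7,2) * C(3,3) * C(4,1)
= 1 * 21 * 1 * 4
= 84.

84


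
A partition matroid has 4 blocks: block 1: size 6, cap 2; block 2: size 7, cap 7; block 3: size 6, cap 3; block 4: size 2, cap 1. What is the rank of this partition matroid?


Rank of a partition matroid = sum of min(|Si|, ci) for each block.
= min(6,2) + min(7,7) + min(6,3) + min(2,1)
= 2 + 7 + 3 + 1
= 13.

13


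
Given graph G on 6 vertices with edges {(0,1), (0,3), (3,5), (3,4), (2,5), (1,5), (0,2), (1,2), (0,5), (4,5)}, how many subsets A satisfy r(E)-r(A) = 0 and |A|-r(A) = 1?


R(x,y) = sum over A in 2^E of x^(r(E)-r(A)) * y^(|A|-r(A)).
G has 6 vertices, 10 edges. r(E) = 5.
Enumerate all 2^10 = 1024 subsets.
Count subsets with r(E)-r(A)=0 and |A|-r(A)=1: 153.

153


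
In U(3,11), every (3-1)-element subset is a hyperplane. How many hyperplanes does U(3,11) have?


Hyperplanes of U(3,11) are flats of rank 2.
In a uniform matroid, these are exactly the (2)-element subsets.
Count = (11 choose 2) = 55.

55


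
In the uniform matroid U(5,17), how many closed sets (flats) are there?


Flats of U(5,17): every subset of size < 5 is a flat, plus E itself.
Count = (17 choose 0) + (17 choose 1) + (17 choose 2) + (17 choose 3) + (17 choose 4) + 1
     = 1 + 17 + 136 + 680 + 2380 + 1
     = 3215.

3215


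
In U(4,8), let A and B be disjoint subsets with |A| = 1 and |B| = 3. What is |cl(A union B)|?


|A union B| = 1 + 3 = 4 (disjoint).
In U(4,8), cl(S) = S if |S| < 4, else cl(S) = E.
Since 4 >= 4, cl(A union B) = E.
|cl(A union B)| = 8.

8


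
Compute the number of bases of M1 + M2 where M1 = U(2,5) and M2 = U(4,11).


Bases of a direct sum M1 + M2: |B| = |B(M1)| * |B(M2)|.
|B(U(2,5))| = C(5,2) = 10.
|B(U(4,11))| = C(11,4) = 330.
Total bases = 10 * 330 = 3300.

3300


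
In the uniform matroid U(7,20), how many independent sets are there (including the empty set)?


Independent sets of U(7,20) are all subsets of size <= 7.
Count = (20 choose 0) + (20 choose 1) + (20 choose 2) + (20 choose 3) + (20 choose 4) + (20 choose 5) + (20 choose 6) + (20 choose 7)
     = 1 + 20 + 190 + 1140 + 4845 + 15504 + 38760 + 77520
     = 137980.

137980


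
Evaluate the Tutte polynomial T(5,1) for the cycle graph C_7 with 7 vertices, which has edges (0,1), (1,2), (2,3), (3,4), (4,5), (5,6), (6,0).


T(C_7; x,y) = x + x^2 + ... + x^(6) + y.
T(5,1) = 5^1 + 5^2 + 5^3 + 5^4 + 5^5 + 5^6 + 1
= 5 + 25 + 125 + 625 + 3125 + 15625 + 1
= 19531.

19531


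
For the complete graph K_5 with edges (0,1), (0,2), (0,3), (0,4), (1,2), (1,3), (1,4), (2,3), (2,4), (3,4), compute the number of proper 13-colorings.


P(K_5, k) = k(k-1)(k-2)...(k-4).
P(13) = (13) * (12) * (11) * (10) * (9) = 154440.

154440


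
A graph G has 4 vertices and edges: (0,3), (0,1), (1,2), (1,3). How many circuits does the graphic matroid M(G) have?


A circuit in a graphic matroid = edge set of a simple cycle.
G has 4 vertices and 4 edges.
Enumerating all minimal edge subsets forming cycles...
Total circuits found: 1.

1


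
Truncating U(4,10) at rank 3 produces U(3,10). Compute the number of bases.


Truncating U(4,10) to rank 3 gives U(3,10).
Bases of U(3,10) are all 3-element subsets of 10 elements.
Number of bases = (10 choose 3) = 120.

120


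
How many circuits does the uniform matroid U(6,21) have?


In U(6,21), circuits are the (7)-element subsets.
Any set of 7 elements is dependent, and removing any one element gives
an independent set of size 6, so it is a minimal dependent set.
Number of circuits = C(21,7) = 21! / (7! * 14!) = 116280.

116280


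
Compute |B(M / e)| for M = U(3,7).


Contracting e from U(3,7) gives U(2,6).
Bases of U(2,6) = C(6,2) = (6 * 5) / (1 * 2) = 15.

15


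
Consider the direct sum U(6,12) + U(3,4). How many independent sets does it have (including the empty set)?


For a direct sum, |I(M1+M2)| = |I(M1)| * |I(M2)|.
|I(U(6,12))| = sum C(12,k) for k=0..6 = 2510.
|I(U(3,4))| = sum C(4,k) for k=0..3 = 15.
Total = 2510 * 15 = 37650.

37650


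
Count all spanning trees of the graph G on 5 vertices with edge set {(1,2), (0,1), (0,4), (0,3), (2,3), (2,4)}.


By Kirchhoff's matrix tree theorem, the number of spanning trees equals
the determinant of any cofactor of the Laplacian matrix L.
G has 5 vertices and 6 edges.
Computing the (4 x 4) cofactor determinant gives 12.

12


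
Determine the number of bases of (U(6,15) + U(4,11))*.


(M1+M2)* = M1* + M2*.
M1* = U(9,15), bases: C(15,9) = 5005.
M2* = U(7,11), bases: C(11,7) = 330.
|B(M*)| = 5005 * 330 = 1651650.

1651650


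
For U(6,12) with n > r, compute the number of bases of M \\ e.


Deleting e from U(6,12) gives U(6,11) since n > r.
Bases of U(6,11) = C(11,6) = 462.

462


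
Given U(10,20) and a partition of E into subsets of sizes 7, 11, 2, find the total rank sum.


r(Ai) = min(|Ai|, 10) for each part.
Sum = min(7,10) + min(11,10) + min(2,10)
    = 7 + 10 + 2
    = 19.

19


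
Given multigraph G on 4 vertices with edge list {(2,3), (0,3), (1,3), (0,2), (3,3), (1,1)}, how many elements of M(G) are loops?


In a graphic matroid, a loop is a self-loop edge (u,u) with rank 0.
Examining all 6 edges for self-loops...
Self-loops found: (3,3), (1,1)
Number of loops = 2.

2


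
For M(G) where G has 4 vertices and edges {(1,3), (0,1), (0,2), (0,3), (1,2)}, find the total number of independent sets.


An independent set in a graphic matroid is an acyclic edge subset.
G has 4 vertices and 5 edges.
Enumerate all 2^5 = 32 subsets, checking for acyclicity.
Total independent sets = 24.

24


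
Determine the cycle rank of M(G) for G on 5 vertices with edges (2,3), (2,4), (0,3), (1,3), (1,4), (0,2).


Cycle rank (nullity) = |E| - r(M) = |E| - (|V| - c).
|E| = 6, |V| = 5, c = 1.
Nullity = 6 - (5 - 1) = 6 - 4 = 2.

2


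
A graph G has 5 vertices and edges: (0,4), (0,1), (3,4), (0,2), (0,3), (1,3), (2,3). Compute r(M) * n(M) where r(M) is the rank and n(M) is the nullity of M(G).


r(M) = |V| - c = 5 - 1 = 4.
nullity = |E| - r(M) = 7 - 4 = 3.
Product = 4 * 3 = 12.

12


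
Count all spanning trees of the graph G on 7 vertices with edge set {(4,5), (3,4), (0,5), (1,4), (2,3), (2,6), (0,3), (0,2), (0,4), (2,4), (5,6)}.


By Kirchhoff's matrix tree theorem, the number of spanning trees equals
the determinant of any cofactor of the Laplacian matrix L.
G has 7 vertices and 11 edges.
Computing the (6 x 6) cofactor determinant gives 115.

115


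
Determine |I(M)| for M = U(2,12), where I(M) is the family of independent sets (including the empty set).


Independent sets of U(2,12) are all subsets of size <= 2.
Count = (12 choose 0) + (12 choose 1) + (12 choose 2)
     = 1 + 12 + 66
     = 79.

79


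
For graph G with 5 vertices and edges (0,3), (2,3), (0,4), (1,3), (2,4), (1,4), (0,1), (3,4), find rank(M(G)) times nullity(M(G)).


r(M) = |V| - c = 5 - 1 = 4.
nullity = |E| - r(M) = 8 - 4 = 4.
Product = 4 * 4 = 16.

16


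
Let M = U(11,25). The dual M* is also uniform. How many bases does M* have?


The dual of U(r,n) is U(n-r, n) = U(14,25).
Bases of U(14,25) are all (14)-element subsets.
|B(M*)| = C(25,14) = 4457400.

4457400


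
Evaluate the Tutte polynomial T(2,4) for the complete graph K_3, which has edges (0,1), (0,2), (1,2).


T(K_3; x,y) = x^2 + x + y.
T(2,4) = 4 + 2 + 4 = 10.

10


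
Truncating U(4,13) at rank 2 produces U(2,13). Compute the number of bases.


Truncating U(4,13) to rank 2 gives U(2,13).
Bases of U(2,13) are all 2-element subsets of 13 elements.
Number of bases = (13 choose 2) = 78.

78


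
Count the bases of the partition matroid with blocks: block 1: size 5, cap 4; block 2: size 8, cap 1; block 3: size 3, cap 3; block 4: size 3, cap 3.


A basis picks exactly ci elements from block i.
Number of bases = product of C(|Si|, ci).
= C(5,4) * C(8,1) * C(3,3) * C(3,3)
= 5 * 8 * 1 * 1
= 40.

40


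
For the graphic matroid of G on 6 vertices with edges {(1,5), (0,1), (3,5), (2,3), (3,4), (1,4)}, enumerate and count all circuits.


A circuit in a graphic matroid = edge set of a simple cycle.
G has 6 vertices and 6 edges.
Enumerating all minimal edge subsets forming cycles...
Total circuits found: 1.

1


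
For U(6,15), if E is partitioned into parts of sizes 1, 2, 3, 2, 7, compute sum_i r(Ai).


r(Ai) = min(|Ai|, 6) for each part.
Sum = min(1,6) + min(2,6) + min(3,6) + min(2,6) + min(7,6)
    = 1 + 2 + 3 + 2 + 6
    = 14.

14


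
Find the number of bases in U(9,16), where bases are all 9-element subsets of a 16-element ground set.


Bases of U(9,16) are all 9-element subsets of the 16-element ground set.
Number of bases = C(16,9).
(16 choose 9) = 11440.

11440


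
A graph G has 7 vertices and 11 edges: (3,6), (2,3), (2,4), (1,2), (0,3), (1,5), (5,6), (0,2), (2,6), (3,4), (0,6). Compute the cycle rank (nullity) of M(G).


Cycle rank (nullity) = |E| - r(M) = |E| - (|V| - c).
|E| = 11, |V| = 7, c = 1.
Nullity = 11 - (7 - 1) = 11 - 6 = 5.

5


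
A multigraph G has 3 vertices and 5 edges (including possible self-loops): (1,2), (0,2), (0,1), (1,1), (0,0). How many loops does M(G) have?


In a graphic matroid, a loop is a self-loop edge (u,u) with rank 0.
Examining all 5 edges for self-loops...
Self-loops found: (1,1), (0,0)
Number of loops = 2.

2


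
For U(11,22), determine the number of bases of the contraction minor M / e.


Contracting e from U(11,22) gives U(10,21).
Bases of U(10,21) = C(21,10) = 21! / (10! * 11!) = 352716.

352716


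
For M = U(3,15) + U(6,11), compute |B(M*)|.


(M1+M2)* = M1* + M2*.
M1* = U(12,15), bases: C(15,12) = 455.
M2* = U(5,11), bases: C(11,5) = 462.
|B(M*)| = 455 * 462 = 210210.

210210


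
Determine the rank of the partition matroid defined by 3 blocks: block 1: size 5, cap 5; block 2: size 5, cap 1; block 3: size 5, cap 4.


Rank of a partition matroid = sum of min(|Si|, ci) for each block.
= min(5,5) + min(5,1) + min(5,4)
= 5 + 1 + 4
= 10.

10


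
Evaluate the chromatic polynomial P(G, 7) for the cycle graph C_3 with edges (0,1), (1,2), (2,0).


P(C_3, k) = (k-1)^3 + (-1)^3*(k-1).
P(7) = (6)^3 - 6
= 216 - 6 = 210.

210


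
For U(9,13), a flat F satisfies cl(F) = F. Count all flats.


Flats of U(9,13): every subset of size < 9 is a flat, plus E itself.
Count = C(13,0) + C(13,1) + C(13,2) + C(13,3) + C(13,4) + C(13,5) + C(13,6) + C(13,7) + C(13,8) + 1
     = 1 + 13 + 78 + 286 + 715 + 1287 + 1716 + 1716 + 1287 + 1
     = 7100.

7100


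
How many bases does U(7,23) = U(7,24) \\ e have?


Deleting e from U(7,24) gives U(7,23) since n > r.
Bases of U(7,23) = C(23,7) = 23! / (7! * 16!) = 245157.

245157


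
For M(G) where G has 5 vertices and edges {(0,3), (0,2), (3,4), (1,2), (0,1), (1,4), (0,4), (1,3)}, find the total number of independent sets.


An independent set in a graphic matroid is an acyclic edge subset.
G has 5 vertices and 8 edges.
Enumerate all 2^8 = 256 subsets, checking for acyclicity.
Total independent sets = 128.

128


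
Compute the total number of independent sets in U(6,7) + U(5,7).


For a direct sum, |I(M1+M2)| = |I(M1)| * |I(M2)|.
|I(U(6,7))| = sum C(7,k) for k=0..6 = 127.
|I(U(5,7))| = sum C(7,k) for k=0..5 = 120.
Total = 127 * 120 = 15240.

15240


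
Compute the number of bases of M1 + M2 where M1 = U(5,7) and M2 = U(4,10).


Bases of a direct sum M1 + M2: |B| = |B(M1)| * |B(M2)|.
|B(U(5,7))| = C(7,5) = 21.
|B(U(4,10))| = C(10,4) = 210.
Total bases = 21 * 210 = 4410.

4410


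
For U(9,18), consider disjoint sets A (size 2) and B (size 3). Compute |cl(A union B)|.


|A union B| = 2 + 3 = 5 (disjoint).
In U(9,18), cl(S) = S if |S| < 9, else cl(S) = E.
Since 5 < 9, cl(A union B) = A union B.
|cl(A union B)| = 5.

5


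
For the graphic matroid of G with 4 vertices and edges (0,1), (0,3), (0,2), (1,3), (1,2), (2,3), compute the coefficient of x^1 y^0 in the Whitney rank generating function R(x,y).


R(x,y) = sum over A in 2^E of x^(r(E)-r(A)) * y^(|A|-r(A)).
G has 4 vertices, 6 edges. r(E) = 3.
Enumerate all 2^6 = 64 subsets.
Count subsets with r(E)-r(A)=1 and |A|-r(A)=0: 15.

15


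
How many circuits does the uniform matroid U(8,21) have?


In U(8,21), circuits are the (9)-element subsets.
Any set of 9 elements is dependent, and removing any one element gives
an independent set of size 8, so it is a minimal dependent set.
Number of circuits = C(21,9) = 21! / (9! * 12!) = 293930.

293930


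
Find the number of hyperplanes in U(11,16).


Hyperplanes of U(11,16) are flats of rank 10.
In a uniform matroid, these are exactly the (10)-element subsets.
Count = C(16,10) = 16! / (10! * 6!) = 8008.

8008


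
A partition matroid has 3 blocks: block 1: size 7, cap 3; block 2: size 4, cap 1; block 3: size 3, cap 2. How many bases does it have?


A basis picks exactly ci elements from block i.
Number of bases = product of C(|Si|, ci).
= C(7,3) * C(4,1) * C(3,2)
= 35 * 4 * 3
= 420.

420


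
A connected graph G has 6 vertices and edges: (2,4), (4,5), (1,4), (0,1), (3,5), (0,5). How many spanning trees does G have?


By Kirchhoff's matrix tree theorem, the number of spanning trees equals
the determinant of any cofactor of the Laplacian matrix L.
G has 6 vertices and 6 edges.
Computing the (5 x 5) cofactor determinant gives 4.

4


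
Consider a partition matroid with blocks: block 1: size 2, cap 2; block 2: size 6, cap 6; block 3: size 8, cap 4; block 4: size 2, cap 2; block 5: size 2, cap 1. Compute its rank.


Rank of a partition matroid = sum of min(|Si|, ci) for each block.
= min(2,2) + min(6,6) + min(8,4) + min(2,2) + min(2,1)
= 2 + 6 + 4 + 2 + 1
= 15.

15


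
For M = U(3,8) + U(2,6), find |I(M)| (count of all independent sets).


For a direct sum, |I(M1+M2)| = |I(M1)| * |I(M2)|.
|I(U(3,8))| = sum C(8,k) for k=0..3 = 93.
|I(U(2,6))| = sum C(6,k) for k=0..2 = 22.
Total = 93 * 22 = 2046.

2046


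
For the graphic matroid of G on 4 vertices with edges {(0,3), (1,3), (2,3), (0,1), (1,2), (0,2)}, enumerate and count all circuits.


A circuit in a graphic matroid = edge set of a simple cycle.
G has 4 vertices and 6 edges.
Enumerating all minimal edge subsets forming cycles...
Total circuits found: 7.

7


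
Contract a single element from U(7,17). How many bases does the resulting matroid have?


Contracting e from U(7,17) gives U(6,16).
Bases of U(6,16) = (16 choose 6) = 8008.

8008


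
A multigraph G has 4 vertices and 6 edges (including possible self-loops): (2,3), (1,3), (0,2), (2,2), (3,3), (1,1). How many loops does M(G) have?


In a graphic matroid, a loop is a self-loop edge (u,u) with rank 0.
Examining all 6 edges for self-loops...
Self-loops found: (2,2), (3,3), (1,1)
Number of loops = 3.

3


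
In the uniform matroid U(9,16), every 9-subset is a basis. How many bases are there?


Bases of U(9,16) are all 9-element subsets of the 16-element ground set.
Number of bases = C(16,9).
C(16,9) = 11440.

11440


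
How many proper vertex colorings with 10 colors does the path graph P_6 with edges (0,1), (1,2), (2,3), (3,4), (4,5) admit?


P(P_6, k) = k * (k-1)^(5).
P(10) = 10 * 9^5 = 10 * 59049 = 590490.

590490


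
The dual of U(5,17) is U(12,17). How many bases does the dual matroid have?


The dual of U(r,n) is U(n-r, n) = U(12,17).
Bases of U(12,17) are all (12)-element subsets.
|B(M*)| = C(17,12) = 17! / (12! * 5!) = 6188.

6188


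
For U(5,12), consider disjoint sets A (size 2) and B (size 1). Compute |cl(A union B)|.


|A union B| = 2 + 1 = 3 (disjoint).
In U(5,12), cl(S) = S if |S| < 5, else cl(S) = E.
Since 3 < 5, cl(A union B) = A union B.
|cl(A union B)| = 3.

3


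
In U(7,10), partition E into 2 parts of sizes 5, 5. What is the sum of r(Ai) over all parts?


r(Ai) = min(|Ai|, 7) for each part.
Sum = min(5,7) + min(5,7)
    = 5 + 5
    = 10.

10


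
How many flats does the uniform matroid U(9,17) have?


Flats of U(9,17): every subset of size < 9 is a flat, plus E itself.
Count = C(17,0) + C(17,1) + C(17,2) + C(17,3) + C(17,4) + C(17,5) + C(17,6) + C(17,7) + C(17,8) + 1
     = 1 + 17 + 136 + 680 + 2380 + 6188 + 12376 + 19448 + 24310 + 1
     = 65537.

65537


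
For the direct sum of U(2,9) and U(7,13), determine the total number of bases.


Bases of a direct sum M1 + M2: |B| = |B(M1)| * |B(M2)|.
|B(U(2,9))| = C(9,2) = 36.
|B(U(7,13))| = C(13,7) = 1716.
Total bases = 36 * 1716 = 61776.

61776


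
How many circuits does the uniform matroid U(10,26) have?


In U(10,26), circuits are the (11)-element subsets.
Any set of 11 elements is dependent, and removing any one element gives
an independent set of size 10, so it is a minimal dependent set.
Number of circuits = C(26,11) = 26! / (11! * 15!) = 7726160.

7726160


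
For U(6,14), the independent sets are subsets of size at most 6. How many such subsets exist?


Independent sets of U(6,14) are all subsets of size <= 6.
Count = (14 choose 0) + (14 choose 1) + (14 choose 2) + (14 choose 3) + (14 choose 4) + (14 choose 5) + (14 choose 6)
     = 1 + 14 + 91 + 364 + 1001 + 2002 + 3003
     = 6476.

6476


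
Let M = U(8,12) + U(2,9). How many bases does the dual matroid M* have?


(M1+M2)* = M1* + M2*.
M1* = U(4,12), bases: C(12,4) = 495.
M2* = U(7,9), bases: C(9,7) = 36.
|B(M*)| = 495 * 36 = 17820.

17820


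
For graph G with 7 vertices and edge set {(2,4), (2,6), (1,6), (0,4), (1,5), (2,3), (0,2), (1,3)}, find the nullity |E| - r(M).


Cycle rank (nullity) = |E| - r(M) = |E| - (|V| - c).
|E| = 8, |V| = 7, c = 1.
Nullity = 8 - (7 - 1) = 8 - 6 = 2.

2


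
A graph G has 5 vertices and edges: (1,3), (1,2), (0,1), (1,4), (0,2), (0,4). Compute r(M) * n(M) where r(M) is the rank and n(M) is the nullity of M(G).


r(M) = |V| - c = 5 - 1 = 4.
nullity = |E| - r(M) = 6 - 4 = 2.
Product = 4 * 2 = 8.

8


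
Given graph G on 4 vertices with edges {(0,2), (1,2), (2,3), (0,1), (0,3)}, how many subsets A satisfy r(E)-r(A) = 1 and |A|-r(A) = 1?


R(x,y) = sum over A in 2^E of x^(r(E)-r(A)) * y^(|A|-r(A)).
G has 4 vertices, 5 edges. r(E) = 3.
Enumerate all 2^5 = 32 subsets.
Count subsets with r(E)-r(A)=1 and |A|-r(A)=1: 2.

2


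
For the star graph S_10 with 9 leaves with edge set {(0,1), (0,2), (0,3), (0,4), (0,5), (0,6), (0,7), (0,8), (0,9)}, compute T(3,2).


A star on 10 vertices is a tree with 9 edges.
T(x,y) = x^(9) for any tree.
T(3,2) = 3^9 = 19683.

19683


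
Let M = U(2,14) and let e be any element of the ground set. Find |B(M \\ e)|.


Deleting e from U(2,14) gives U(2,13) since n > r.
Bases of U(2,13) = (13 choose 2) = 78.

78


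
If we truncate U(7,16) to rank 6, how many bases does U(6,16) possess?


Truncating U(7,16) to rank 6 gives U(6,16).
Bases of U(6,16) are all 6-element subsets of 16 elements.
Number of bases = C(16,6) = 8008.

8008


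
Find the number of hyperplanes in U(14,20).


Hyperplanes of U(14,20) are flats of rank 13.
In a uniform matroid, these are exactly the (13)-element subsets.
Count = (20 choose 13) = 77520.

77520


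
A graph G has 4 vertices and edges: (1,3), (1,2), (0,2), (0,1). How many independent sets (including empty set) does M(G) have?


An independent set in a graphic matroid is an acyclic edge subset.
G has 4 vertices and 4 edges.
Enumerate all 2^4 = 16 subsets, checking for acyclicity.
Total independent sets = 14.

14


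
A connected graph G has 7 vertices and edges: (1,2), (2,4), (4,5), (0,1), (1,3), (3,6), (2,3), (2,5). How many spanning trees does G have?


By Kirchhoff's matrix tree theorem, the number of spanning trees equals
the determinant of any cofactor of the Laplacian matrix L.
G has 7 vertices and 8 edges.
Computing the (6 x 6) cofactor determinant gives 9.

9


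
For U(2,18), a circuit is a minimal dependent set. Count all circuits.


In U(2,18), circuits are the (3)-element subsets.
Any set of 3 elements is dependent, and removing any one element gives
an independent set of size 2, so it is a minimal dependent set.
Number of circuits = C(18,3) = 18! / (3! * 15!) = 816.

816


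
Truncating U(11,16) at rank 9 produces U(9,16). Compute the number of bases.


Truncating U(11,16) to rank 9 gives U(9,16).
Bases of U(9,16) are all 9-element subsets of 16 elements.
Number of bases = (16 choose 9) = 11440.

11440


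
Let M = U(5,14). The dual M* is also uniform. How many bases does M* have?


The dual of U(r,n) is U(n-r, n) = U(9,14).
Bases of U(9,14) are all (9)-element subsets.
|B(M*)| = C(14,9) = 14! / (9! * 5!) = 2002.

2002


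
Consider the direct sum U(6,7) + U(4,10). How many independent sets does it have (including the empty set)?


For a direct sum, |I(M1+M2)| = |I(M1)| * |I(M2)|.
|I(U(6,7))| = sum C(7,k) for k=0..6 = 127.
|I(U(4,10))| = sum C(10,k) for k=0..4 = 386.
Total = 127 * 386 = 49022.

49022


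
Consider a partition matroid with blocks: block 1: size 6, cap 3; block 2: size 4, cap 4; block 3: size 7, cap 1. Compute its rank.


Rank of a partition matroid = sum of min(|Si|, ci) for each block.
= min(6,3) + min(4,4) + min(7,1)
= 3 + 4 + 1
= 8.

8


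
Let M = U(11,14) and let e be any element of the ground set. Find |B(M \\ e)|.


Deleting e from U(11,14) gives U(11,13) since n > r.
Bases of U(11,13) = C(13,11) = 78.

78


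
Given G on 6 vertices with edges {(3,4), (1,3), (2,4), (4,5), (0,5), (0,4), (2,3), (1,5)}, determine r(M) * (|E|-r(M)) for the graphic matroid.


r(M) = |V| - c = 6 - 1 = 5.
nullity = |E| - r(M) = 8 - 5 = 3.
Product = 5 * 3 = 15.

15


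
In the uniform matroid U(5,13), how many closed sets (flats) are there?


Flats of U(5,13): every subset of size < 5 is a flat, plus E itself.
Count = C(13,0) + C(13,1) + C(13,2) + C(13,3) + C(13,4) + 1
     = 1 + 13 + 78 + 286 + 715 + 1
     = 1094.

1094
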